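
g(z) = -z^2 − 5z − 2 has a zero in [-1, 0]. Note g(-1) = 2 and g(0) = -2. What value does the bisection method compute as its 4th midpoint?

-0.4375

midpoint -0.5: g = 0.25 > 0 → [-0.5, 0]
midpoint -0.25: g = -0.8125 < 0 → [-0.5, -0.25]
midpoint -0.375: g = -0.265625 < 0 → [-0.5, -0.375]
midpoint -0.4375: g = -0.0039 < 0 → [-0.5, -0.4375]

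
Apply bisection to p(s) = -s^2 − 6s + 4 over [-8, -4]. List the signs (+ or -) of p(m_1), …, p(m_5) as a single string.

s = -6 gives p = 4, positive; keep [-8, -6]
s = -7 gives p = -3, negative; keep [-7, -6]
s = -6.5 gives p = 0.75, positive; keep [-7, -6.5]
s = -6.75 gives p = -1.0625, negative; keep [-6.75, -6.5]
s = -6.625 gives p = -0.1406, negative; keep [-6.625, -6.5]

+-+--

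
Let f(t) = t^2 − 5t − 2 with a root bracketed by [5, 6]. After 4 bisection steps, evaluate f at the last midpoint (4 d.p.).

-0.3398

m = 5.5, f(m) = 0.75 (+); new bracket [5, 5.5]
m = 5.25, f(m) = -0.6875 (−); new bracket [5.25, 5.5]
m = 5.375, f(m) = 0.015625 (+); new bracket [5.25, 5.375]
m = 5.3125, f(m) = -0.3398 (−); new bracket [5.3125, 5.375]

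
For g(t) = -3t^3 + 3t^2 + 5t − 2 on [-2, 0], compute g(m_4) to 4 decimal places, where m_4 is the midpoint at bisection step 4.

midpoint -1: g = -1 < 0 → [-2, -1]
midpoint -1.5: g = 7.375 > 0 → [-1.5, -1]
midpoint -1.25: g = 2.296875 > 0 → [-1.25, -1]
midpoint -1.125: g = 0.4434 > 0 → [-1.125, -1]

0.4434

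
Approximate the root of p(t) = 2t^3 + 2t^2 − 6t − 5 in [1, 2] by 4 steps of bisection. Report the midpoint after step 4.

1.6875

t = 1.5 gives p = -2.75, negative; keep [1.5, 2]
t = 1.75 gives p = 1.34375, positive; keep [1.5, 1.75]
t = 1.625 gives p = -0.886719, negative; keep [1.625, 1.75]
t = 1.6875 gives p = 0.1812, positive; keep [1.625, 1.6875]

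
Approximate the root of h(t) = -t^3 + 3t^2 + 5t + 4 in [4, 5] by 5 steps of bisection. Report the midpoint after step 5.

4.34375

m = 4.5, h(m) = -3.875 (−); new bracket [4, 4.5]
m = 4.25, h(m) = 2.671875 (+); new bracket [4.25, 4.5]
m = 4.375, h(m) = -0.443359 (−); new bracket [4.25, 4.375]
m = 4.3125, h(m) = 1.1531 (+); new bracket [4.3125, 4.375]
m = 4.34375, h(m) = 0.3647 (+); new bracket [4.34375, 4.375]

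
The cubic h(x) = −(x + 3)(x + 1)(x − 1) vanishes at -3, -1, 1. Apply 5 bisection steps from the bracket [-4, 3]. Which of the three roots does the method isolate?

x = -0.5 gives h = 1.875, positive; keep [-0.5, 3]
x = 1.25 gives h = -2.390625, negative; keep [-0.5, 1.25]
x = 0.375 gives h = 2.900391, positive; keep [0.375, 1.25]
x = 0.8125 gives h = 1.2957, positive; keep [0.8125, 1.25]
x = 1.03125 gives h = -0.2559, negative; keep [0.8125, 1.03125]

1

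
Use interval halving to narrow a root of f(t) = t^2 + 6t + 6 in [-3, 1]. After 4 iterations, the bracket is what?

m = -1, f(m) = 1 (+); new bracket [-3, -1]
m = -2, f(m) = -2 (−); new bracket [-2, -1]
m = -1.5, f(m) = -0.75 (−); new bracket [-1.5, -1]
m = -1.25, f(m) = 0.0625 (+); new bracket [-1.5, -1.25]

[-1.5, -1.25]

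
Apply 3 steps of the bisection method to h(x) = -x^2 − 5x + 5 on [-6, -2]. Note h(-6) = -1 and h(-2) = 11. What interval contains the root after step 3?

h(-4) = 9 > 0, so the root lies in [-6, -4]
h(-5) = 5 > 0, so the root lies in [-6, -5]
h(-5.5) = 2.25 > 0, so the root lies in [-6, -5.5]

[-6, -5.5]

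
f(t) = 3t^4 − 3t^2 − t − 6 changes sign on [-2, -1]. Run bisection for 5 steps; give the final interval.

t = -1.5 gives f = 3.9375, positive; keep [-1.5, -1]
t = -1.25 gives f = -2.113281, negative; keep [-1.5, -1.25]
t = -1.375 gives f = 0.426514, positive; keep [-1.375, -1.25]
t = -1.3125 gives f = -0.9528, negative; keep [-1.375, -1.3125]
t = -1.34375 gives f = -0.292, negative; keep [-1.375, -1.34375]

[-1.375, -1.34375]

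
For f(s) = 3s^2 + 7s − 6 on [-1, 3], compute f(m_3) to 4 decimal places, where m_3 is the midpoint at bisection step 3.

-1.7500

m = 1, f(m) = 4 (+); new bracket [-1, 1]
m = 0, f(m) = -6 (−); new bracket [0, 1]
m = 0.5, f(m) = -1.75 (−); new bracket [0.5, 1]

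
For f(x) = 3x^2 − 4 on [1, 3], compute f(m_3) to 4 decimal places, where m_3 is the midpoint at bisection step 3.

midpoint 2: f = 8 > 0 → [1, 2]
midpoint 1.5: f = 2.75 > 0 → [1, 1.5]
midpoint 1.25: f = 0.6875 > 0 → [1, 1.25]

0.6875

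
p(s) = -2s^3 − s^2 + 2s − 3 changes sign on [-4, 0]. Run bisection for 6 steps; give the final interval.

[-1.6875, -1.625]

s = -2 gives p = 5, positive; keep [-2, 0]
s = -1 gives p = -4, negative; keep [-2, -1]
s = -1.5 gives p = -1.5, negative; keep [-2, -1.5]
s = -1.75 gives p = 1.1562, positive; keep [-1.75, -1.5]
s = -1.625 gives p = -0.3086, negative; keep [-1.75, -1.625]
s = -1.6875 gives p = 0.3882, positive; keep [-1.6875, -1.625]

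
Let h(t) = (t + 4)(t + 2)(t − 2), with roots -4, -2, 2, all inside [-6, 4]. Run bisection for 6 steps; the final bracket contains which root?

2

h(-1) = -9 < 0, so the root lies in [-1, 4]
h(1.5) = -9.625 < 0, so the root lies in [1.5, 4]
h(2.75) = 24.046875 > 0, so the root lies in [1.5, 2.75]
h(2.125) = 3.1582 > 0, so the root lies in [1.5, 2.125]
h(1.8125) = -4.155 < 0, so the root lies in [1.8125, 2.125]
h(1.96875) = -0.7403 < 0, so the root lies in [1.96875, 2.125]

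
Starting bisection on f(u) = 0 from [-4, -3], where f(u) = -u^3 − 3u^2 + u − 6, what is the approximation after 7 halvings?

u = -3.5 gives f = -3.375, negative; keep [-4, -3.5]
u = -3.75 gives f = 0.796875, positive; keep [-3.75, -3.5]
u = -3.625 gives f = -1.412109, negative; keep [-3.75, -3.625]
u = -3.6875 gives f = -0.3391, negative; keep [-3.75, -3.6875]
u = -3.71875 gives f = 0.2209, positive; keep [-3.71875, -3.6875]
u = -3.703125 gives f = -0.0611, negative; keep [-3.71875, -3.703125]
u = -3.7109375 gives f = 0.0794, positive; keep [-3.7109375, -3.703125]

-3.7109375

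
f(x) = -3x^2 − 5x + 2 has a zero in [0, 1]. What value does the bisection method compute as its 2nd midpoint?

x = 0.5 gives f = -1.25, negative; keep [0, 0.5]
x = 0.25 gives f = 0.5625, positive; keep [0.25, 0.5]

0.25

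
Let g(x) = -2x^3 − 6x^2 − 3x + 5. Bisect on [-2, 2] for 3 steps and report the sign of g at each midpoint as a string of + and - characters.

+-+

m = 0, g(m) = 5 (+); new bracket [0, 2]
m = 1, g(m) = -6 (−); new bracket [0, 1]
m = 0.5, g(m) = 1.75 (+); new bracket [0.5, 1]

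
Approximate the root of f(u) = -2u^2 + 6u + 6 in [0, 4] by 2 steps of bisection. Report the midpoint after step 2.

u = 2 gives f = 10, positive; keep [2, 4]
u = 3 gives f = 6, positive; keep [3, 4]

3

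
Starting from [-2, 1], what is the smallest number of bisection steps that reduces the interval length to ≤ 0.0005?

13

Width after n steps is 3/2^n. Need 2^n ≥ 3/0.0005 = 6000.
2^12 = 4096 < 6000 ≤ 2^13 = 8192, so n = 13.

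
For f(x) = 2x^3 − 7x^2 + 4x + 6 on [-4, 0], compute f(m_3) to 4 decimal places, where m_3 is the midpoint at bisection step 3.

2.0000

m = -2, f(m) = -46 (−); new bracket [-2, 0]
m = -1, f(m) = -7 (−); new bracket [-1, 0]
m = -0.5, f(m) = 2 (+); new bracket [-1, -0.5]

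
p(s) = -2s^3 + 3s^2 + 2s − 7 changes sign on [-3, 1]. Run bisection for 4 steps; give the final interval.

midpoint -1: p = -4 < 0 → [-3, -1]
midpoint -2: p = 17 > 0 → [-2, -1]
midpoint -1.5: p = 3.5 > 0 → [-1.5, -1]
midpoint -1.25: p = -0.9062 < 0 → [-1.5, -1.25]

[-1.5, -1.25]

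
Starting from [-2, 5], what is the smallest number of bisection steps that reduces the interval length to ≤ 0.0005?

Width after n steps is 7/2^n. Need 2^n ≥ 7/0.0005 = 14000.
2^13 = 8192 < 14000 ≤ 2^14 = 16384, so n = 14.

14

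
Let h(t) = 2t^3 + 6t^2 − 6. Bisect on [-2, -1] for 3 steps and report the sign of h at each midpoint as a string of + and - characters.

+-+

m = -1.5, h(m) = 0.75 (+); new bracket [-1.5, -1]
m = -1.25, h(m) = -0.53125 (−); new bracket [-1.5, -1.25]
m = -1.375, h(m) = 0.144531 (+); new bracket [-1.375, -1.25]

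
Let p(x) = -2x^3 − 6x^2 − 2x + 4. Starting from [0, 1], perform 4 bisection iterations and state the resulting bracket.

midpoint 0.5: p = 1.25 > 0 → [0.5, 1]
midpoint 0.75: p = -1.71875 < 0 → [0.5, 0.75]
midpoint 0.625: p = -0.082031 < 0 → [0.5, 0.625]
midpoint 0.5625: p = 0.6206 > 0 → [0.5625, 0.625]

[0.5625, 0.625]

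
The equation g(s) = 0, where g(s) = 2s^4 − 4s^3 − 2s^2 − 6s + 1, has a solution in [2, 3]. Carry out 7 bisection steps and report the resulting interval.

[2.734375, 2.7421875]

g(2.5) = -10.875 < 0, so the root lies in [2.5, 3]
g(2.75) = 0.570312 > 0, so the root lies in [2.5, 2.75]
g(2.625) = -5.921387 < 0, so the root lies in [2.625, 2.75]
g(2.6875) = -2.8803 < 0, so the root lies in [2.6875, 2.75]
g(2.71875) = -1.2078 < 0, so the root lies in [2.71875, 2.75]
g(2.734375) = -0.3322 < 0, so the root lies in [2.734375, 2.75]
g(2.7421875) = 0.1157 > 0, so the root lies in [2.734375, 2.7421875]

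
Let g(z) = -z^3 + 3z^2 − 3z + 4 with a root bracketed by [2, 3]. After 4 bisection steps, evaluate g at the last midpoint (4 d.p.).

midpoint 2.5: g = -0.375 < 0 → [2, 2.5]
midpoint 2.25: g = 1.046875 > 0 → [2.25, 2.5]
midpoint 2.375: g = 0.400391 > 0 → [2.375, 2.5]
midpoint 2.4375: g = 0.0295 > 0 → [2.4375, 2.5]

0.0295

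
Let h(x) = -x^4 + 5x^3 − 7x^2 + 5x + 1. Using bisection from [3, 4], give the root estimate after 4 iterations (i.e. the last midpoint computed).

3.4375

h(3.5) = -2.9375 < 0, so the root lies in [3, 3.5]
h(3.25) = 3.386719 > 0, so the root lies in [3.25, 3.5]
h(3.375) = 0.611084 > 0, so the root lies in [3.375, 3.5]
h(3.4375) = -1.0603 < 0, so the root lies in [3.375, 3.4375]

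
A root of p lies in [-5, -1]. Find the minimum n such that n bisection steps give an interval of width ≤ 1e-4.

16

Width after n steps is 4/2^n. Need 2^n ≥ 4/1e-4 = 40000.
2^15 = 32768 < 40000 ≤ 2^16 = 65536, so n = 16.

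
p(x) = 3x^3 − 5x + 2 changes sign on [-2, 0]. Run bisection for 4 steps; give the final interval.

p(-1) = 4 > 0, so the root lies in [-2, -1]
p(-1.5) = -0.625 < 0, so the root lies in [-1.5, -1]
p(-1.25) = 2.390625 > 0, so the root lies in [-1.5, -1.25]
p(-1.375) = 1.0762 > 0, so the root lies in [-1.5, -1.375]

[-1.5, -1.375]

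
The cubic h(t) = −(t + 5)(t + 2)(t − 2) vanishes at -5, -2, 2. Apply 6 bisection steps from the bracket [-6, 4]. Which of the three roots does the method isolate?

2

t = -1 gives h = 12, positive; keep [-1, 4]
t = 1.5 gives h = 11.375, positive; keep [1.5, 4]
t = 2.75 gives h = -27.609375, negative; keep [1.5, 2.75]
t = 2.125 gives h = -3.6738, negative; keep [1.5, 2.125]
t = 1.8125 gives h = 4.8699, positive; keep [1.8125, 2.125]
t = 1.96875 gives h = 0.8643, positive; keep [1.96875, 2.125]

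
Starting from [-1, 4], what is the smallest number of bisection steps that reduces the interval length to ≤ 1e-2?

9

Width after n steps is 5/2^n. Need 2^n ≥ 5/1e-2 = 500.
2^8 = 256 < 500 ≤ 2^9 = 512, so n = 9.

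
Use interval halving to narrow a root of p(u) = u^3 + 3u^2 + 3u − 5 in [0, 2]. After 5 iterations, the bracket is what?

u = 1 gives p = 2, positive; keep [0, 1]
u = 0.5 gives p = -2.625, negative; keep [0.5, 1]
u = 0.75 gives p = -0.640625, negative; keep [0.75, 1]
u = 0.875 gives p = 0.5918, positive; keep [0.75, 0.875]
u = 0.8125 gives p = -0.0457, negative; keep [0.8125, 0.875]

[0.8125, 0.875]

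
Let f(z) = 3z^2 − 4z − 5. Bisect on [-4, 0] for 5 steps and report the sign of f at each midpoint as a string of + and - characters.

midpoint -2: f = 15 > 0 → [-2, 0]
midpoint -1: f = 2 > 0 → [-1, 0]
midpoint -0.5: f = -2.25 < 0 → [-1, -0.5]
midpoint -0.75: f = -0.3125 < 0 → [-1, -0.75]
midpoint -0.875: f = 0.7969 > 0 → [-0.875, -0.75]

++--+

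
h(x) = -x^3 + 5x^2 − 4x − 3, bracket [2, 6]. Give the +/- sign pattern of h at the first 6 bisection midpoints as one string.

midpoint 4: h = -3 < 0 → [2, 4]
midpoint 3: h = 3 > 0 → [3, 4]
midpoint 3.5: h = 1.375 > 0 → [3.5, 4]
midpoint 3.75: h = -0.4219 < 0 → [3.5, 3.75]
midpoint 3.625: h = 0.5684 > 0 → [3.625, 3.75]
midpoint 3.6875: h = 0.0969 > 0 → [3.6875, 3.75]

-++-++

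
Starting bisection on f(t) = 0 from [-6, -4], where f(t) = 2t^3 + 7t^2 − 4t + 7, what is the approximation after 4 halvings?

t = -5 gives f = -48, negative; keep [-5, -4]
t = -4.5 gives f = -15.5, negative; keep [-4.5, -4]
t = -4.25 gives f = -3.09375, negative; keep [-4.25, -4]
t = -4.125 gives f = 2.2305, positive; keep [-4.25, -4.125]

-4.125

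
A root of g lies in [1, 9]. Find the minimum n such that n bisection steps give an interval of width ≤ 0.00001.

20

Width after n steps is 8/2^n. Need 2^n ≥ 8/0.00001 = 800000.
2^19 = 524288 < 800000 ≤ 2^20 = 1048576, so n = 20.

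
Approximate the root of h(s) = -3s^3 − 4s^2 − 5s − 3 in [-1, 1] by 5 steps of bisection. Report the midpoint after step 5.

-0.8125

midpoint 0: h = -3 < 0 → [-1, 0]
midpoint -0.5: h = -1.125 < 0 → [-1, -0.5]
midpoint -0.75: h = -0.234375 < 0 → [-1, -0.75]
midpoint -0.875: h = 0.3223 > 0 → [-0.875, -0.75]
midpoint -0.8125: h = 0.031 > 0 → [-0.8125, -0.75]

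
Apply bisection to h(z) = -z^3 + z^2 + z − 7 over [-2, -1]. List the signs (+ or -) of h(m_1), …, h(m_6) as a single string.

h(-1.5) = -2.875 < 0, so the root lies in [-2, -1.5]
h(-1.75) = -0.328125 < 0, so the root lies in [-2, -1.75]
h(-1.875) = 1.232422 > 0, so the root lies in [-1.875, -1.75]
h(-1.8125) = 0.427 > 0, so the root lies in [-1.8125, -1.75]
h(-1.78125) = 0.0432 > 0, so the root lies in [-1.78125, -1.75]
h(-1.765625) = -0.144 < 0, so the root lies in [-1.78125, -1.765625]

--+++-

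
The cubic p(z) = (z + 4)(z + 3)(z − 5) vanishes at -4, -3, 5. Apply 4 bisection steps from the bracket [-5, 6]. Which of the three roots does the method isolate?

p(0.5) = -70.875 < 0, so the root lies in [0.5, 6]
p(3.25) = -79.296875 < 0, so the root lies in [3.25, 6]
p(4.625) = -24.662109 < 0, so the root lies in [4.625, 6]
p(5.3125) = 24.1907 > 0, so the root lies in [4.625, 5.3125]

5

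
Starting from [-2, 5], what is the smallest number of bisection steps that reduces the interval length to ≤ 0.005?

11

Width after n steps is 7/2^n. Need 2^n ≥ 7/0.005 = 1400.
2^10 = 1024 < 1400 ≤ 2^11 = 2048, so n = 11.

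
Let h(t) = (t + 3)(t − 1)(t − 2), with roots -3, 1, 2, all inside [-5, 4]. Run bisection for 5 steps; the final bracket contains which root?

-3

h(-0.5) = 9.375 > 0, so the root lies in [-5, -0.5]
h(-2.75) = 4.453125 > 0, so the root lies in [-5, -2.75]
h(-3.875) = -25.060547 < 0, so the root lies in [-3.875, -2.75]
h(-3.3125) = -7.1594 < 0, so the root lies in [-3.3125, -2.75]
h(-3.03125) = -0.6338 < 0, so the root lies in [-3.03125, -2.75]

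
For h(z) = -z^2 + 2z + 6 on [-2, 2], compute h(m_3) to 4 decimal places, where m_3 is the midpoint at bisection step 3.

midpoint 0: h = 6 > 0 → [-2, 0]
midpoint -1: h = 3 > 0 → [-2, -1]
midpoint -1.5: h = 0.75 > 0 → [-2, -1.5]

0.7500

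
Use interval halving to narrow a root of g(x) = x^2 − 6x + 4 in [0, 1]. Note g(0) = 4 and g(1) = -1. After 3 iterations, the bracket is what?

midpoint 0.5: g = 1.25 > 0 → [0.5, 1]
midpoint 0.75: g = 0.0625 > 0 → [0.75, 1]
midpoint 0.875: g = -0.484375 < 0 → [0.75, 0.875]

[0.75, 0.875]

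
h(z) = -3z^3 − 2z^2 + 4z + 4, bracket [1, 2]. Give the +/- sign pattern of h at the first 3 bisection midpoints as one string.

h(1.5) = -4.625 < 0, so the root lies in [1, 1.5]
h(1.25) = 0.015625 > 0, so the root lies in [1.25, 1.5]
h(1.375) = -2.080078 < 0, so the root lies in [1.25, 1.375]

-+-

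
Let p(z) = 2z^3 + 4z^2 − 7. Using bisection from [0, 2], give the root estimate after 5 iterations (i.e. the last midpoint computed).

1.0625

p(1) = -1 < 0, so the root lies in [1, 2]
p(1.5) = 8.75 > 0, so the root lies in [1, 1.5]
p(1.25) = 3.15625 > 0, so the root lies in [1, 1.25]
p(1.125) = 0.9102 > 0, so the root lies in [1, 1.125]
p(1.0625) = -0.0854 < 0, so the root lies in [1.0625, 1.125]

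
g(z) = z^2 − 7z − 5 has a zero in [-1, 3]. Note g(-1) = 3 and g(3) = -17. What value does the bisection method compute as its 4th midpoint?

z = 1 gives g = -11, negative; keep [-1, 1]
z = 0 gives g = -5, negative; keep [-1, 0]
z = -0.5 gives g = -1.25, negative; keep [-1, -0.5]
z = -0.75 gives g = 0.8125, positive; keep [-0.75, -0.5]

-0.75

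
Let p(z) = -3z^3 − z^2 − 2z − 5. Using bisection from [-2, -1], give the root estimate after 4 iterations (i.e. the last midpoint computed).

m = -1.5, p(m) = 5.875 (+); new bracket [-1.5, -1]
m = -1.25, p(m) = 1.796875 (+); new bracket [-1.25, -1]
m = -1.125, p(m) = 0.255859 (+); new bracket [-1.125, -1]
m = -1.0625, p(m) = -0.4055 (−); new bracket [-1.125, -1.0625]

-1.0625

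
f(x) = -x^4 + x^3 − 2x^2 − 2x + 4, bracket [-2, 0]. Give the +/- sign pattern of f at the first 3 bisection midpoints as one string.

+--

x = -1 gives f = 2, positive; keep [-2, -1]
x = -1.5 gives f = -5.9375, negative; keep [-1.5, -1]
x = -1.25 gives f = -1.019531, negative; keep [-1.25, -1]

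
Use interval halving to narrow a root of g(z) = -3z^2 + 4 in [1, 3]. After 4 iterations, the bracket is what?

[1.125, 1.25]

g(2) = -8 < 0, so the root lies in [1, 2]
g(1.5) = -2.75 < 0, so the root lies in [1, 1.5]
g(1.25) = -0.6875 < 0, so the root lies in [1, 1.25]
g(1.125) = 0.2031 > 0, so the root lies in [1.125, 1.25]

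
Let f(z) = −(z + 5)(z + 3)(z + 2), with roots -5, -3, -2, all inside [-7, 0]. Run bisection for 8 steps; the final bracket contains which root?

m = -3.5, f(m) = -1.125 (−); new bracket [-7, -3.5]
m = -5.25, f(m) = 1.828125 (+); new bracket [-5.25, -3.5]
m = -4.375, f(m) = -2.041016 (−); new bracket [-5.25, -4.375]
m = -4.8125, f(m) = -0.9558 (−); new bracket [-5.25, -4.8125]
m = -5.03125, f(m) = 0.1924 (+); new bracket [-5.03125, -4.8125]
m = -4.921875, f(m) = -0.4387 (−); new bracket [-5.03125, -4.921875]
m = -4.9765625, f(m) = -0.1379 (−); new bracket [-5.03125, -4.9765625]
m = -5.00390625, f(m) = 0.0235 (+); new bracket [-5.00390625, -4.9765625]

-5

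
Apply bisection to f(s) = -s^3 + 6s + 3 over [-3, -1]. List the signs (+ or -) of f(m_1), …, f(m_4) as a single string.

m = -2, f(m) = -1 (−); new bracket [-3, -2]
m = -2.5, f(m) = 3.625 (+); new bracket [-2.5, -2]
m = -2.25, f(m) = 0.890625 (+); new bracket [-2.25, -2]
m = -2.125, f(m) = -0.1543 (−); new bracket [-2.25, -2.125]

-++-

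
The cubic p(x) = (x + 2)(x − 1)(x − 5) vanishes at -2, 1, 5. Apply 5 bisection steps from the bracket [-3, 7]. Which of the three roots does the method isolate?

5

x = 2 gives p = -12, negative; keep [2, 7]
x = 4.5 gives p = -11.375, negative; keep [4.5, 7]
x = 5.75 gives p = 27.609375, positive; keep [4.5, 5.75]
x = 5.125 gives p = 3.6738, positive; keep [4.5, 5.125]
x = 4.8125 gives p = -4.8699, negative; keep [4.8125, 5.125]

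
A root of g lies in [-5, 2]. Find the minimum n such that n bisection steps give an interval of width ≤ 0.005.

Width after n steps is 7/2^n. Need 2^n ≥ 7/0.005 = 1400.
2^10 = 1024 < 1400 ≤ 2^11 = 2048, so n = 11.

11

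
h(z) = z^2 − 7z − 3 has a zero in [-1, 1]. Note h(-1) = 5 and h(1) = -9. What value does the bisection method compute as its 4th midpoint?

-0.375

h(0) = -3 < 0, so the root lies in [-1, 0]
h(-0.5) = 0.75 > 0, so the root lies in [-0.5, 0]
h(-0.25) = -1.1875 < 0, so the root lies in [-0.5, -0.25]
h(-0.375) = -0.2344 < 0, so the root lies in [-0.5, -0.375]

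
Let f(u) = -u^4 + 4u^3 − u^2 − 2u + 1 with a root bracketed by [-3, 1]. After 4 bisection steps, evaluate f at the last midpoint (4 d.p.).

midpoint -1: f = -3 < 0 → [-1, 1]
midpoint 0: f = 1 > 0 → [-1, 0]
midpoint -0.5: f = 1.1875 > 0 → [-1, -0.5]
midpoint -0.75: f = -0.0664 < 0 → [-0.75, -0.5]

-0.0664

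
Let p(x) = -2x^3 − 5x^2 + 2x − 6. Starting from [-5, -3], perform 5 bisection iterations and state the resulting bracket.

[-3.1875, -3.125]

m = -4, p(m) = 34 (+); new bracket [-4, -3]
m = -3.5, p(m) = 11.5 (+); new bracket [-3.5, -3]
m = -3.25, p(m) = 3.34375 (+); new bracket [-3.25, -3]
m = -3.125, p(m) = -0.043 (−); new bracket [-3.25, -3.125]
m = -3.1875, p(m) = 1.5952 (+); new bracket [-3.1875, -3.125]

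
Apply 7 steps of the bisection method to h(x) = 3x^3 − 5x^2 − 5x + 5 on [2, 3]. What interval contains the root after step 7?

[2.078125, 2.0859375]

h(2.5) = 8.125 > 0, so the root lies in [2, 2.5]
h(2.25) = 2.609375 > 0, so the root lies in [2, 2.25]
h(2.125) = 0.583984 > 0, so the root lies in [2, 2.125]
h(2.0625) = -0.261 < 0, so the root lies in [2.0625, 2.125]
h(2.09375) = 0.148 > 0, so the root lies in [2.0625, 2.09375]
h(2.078125) = -0.0598 < 0, so the root lies in [2.078125, 2.09375]
h(2.0859375) = 0.0432 > 0, so the root lies in [2.078125, 2.0859375]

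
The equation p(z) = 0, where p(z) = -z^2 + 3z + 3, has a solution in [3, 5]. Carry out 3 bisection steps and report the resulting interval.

midpoint 4: p = -1 < 0 → [3, 4]
midpoint 3.5: p = 1.25 > 0 → [3.5, 4]
midpoint 3.75: p = 0.1875 > 0 → [3.75, 4]

[3.75, 4]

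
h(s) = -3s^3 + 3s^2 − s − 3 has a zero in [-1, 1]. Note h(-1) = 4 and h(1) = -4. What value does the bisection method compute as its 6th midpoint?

midpoint 0: h = -3 < 0 → [-1, 0]
midpoint -0.5: h = -1.375 < 0 → [-1, -0.5]
midpoint -0.75: h = 0.703125 > 0 → [-0.75, -0.5]
midpoint -0.625: h = -0.4707 < 0 → [-0.75, -0.625]
midpoint -0.6875: h = 0.0803 > 0 → [-0.6875, -0.625]
midpoint -0.65625: h = -0.2039 < 0 → [-0.6875, -0.65625]

-0.65625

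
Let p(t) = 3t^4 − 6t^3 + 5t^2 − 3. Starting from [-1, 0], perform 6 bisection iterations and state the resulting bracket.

[-0.578125, -0.5625]

t = -0.5 gives p = -0.8125, negative; keep [-1, -0.5]
t = -0.75 gives p = 3.292969, positive; keep [-0.75, -0.5]
t = -0.625 gives p = 0.875732, positive; keep [-0.625, -0.5]
t = -0.5625 gives p = -0.0498, negative; keep [-0.625, -0.5625]
t = -0.59375 gives p = 0.3915, positive; keep [-0.59375, -0.5625]
t = -0.578125 gives p = 0.1656, positive; keep [-0.578125, -0.5625]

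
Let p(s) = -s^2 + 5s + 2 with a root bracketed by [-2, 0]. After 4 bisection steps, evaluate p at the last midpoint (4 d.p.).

midpoint -1: p = -4 < 0 → [-1, 0]
midpoint -0.5: p = -0.75 < 0 → [-0.5, 0]
midpoint -0.25: p = 0.6875 > 0 → [-0.5, -0.25]
midpoint -0.375: p = -0.0156 < 0 → [-0.375, -0.25]

-0.0156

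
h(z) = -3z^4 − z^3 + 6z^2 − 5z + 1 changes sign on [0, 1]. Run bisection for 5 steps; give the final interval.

midpoint 0.5: h = -0.3125 < 0 → [0, 0.5]
midpoint 0.25: h = 0.097656 > 0 → [0.25, 0.5]
midpoint 0.375: h = -0.143311 < 0 → [0.25, 0.375]
midpoint 0.3125: h = -0.0357 < 0 → [0.25, 0.3125]
midpoint 0.28125: h = 0.0273 > 0 → [0.28125, 0.3125]

[0.28125, 0.3125]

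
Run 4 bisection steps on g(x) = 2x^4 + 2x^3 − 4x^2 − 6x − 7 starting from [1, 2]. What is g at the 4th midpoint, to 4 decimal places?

m = 1.5, g(m) = -8.125 (−); new bracket [1.5, 2]
m = 1.75, g(m) = -0.273438 (−); new bracket [1.75, 2]
m = 1.875, g(m) = 5.590332 (+); new bracket [1.75, 1.875]
m = 1.8125, g(m) = 2.4776 (+); new bracket [1.75, 1.8125]

2.4776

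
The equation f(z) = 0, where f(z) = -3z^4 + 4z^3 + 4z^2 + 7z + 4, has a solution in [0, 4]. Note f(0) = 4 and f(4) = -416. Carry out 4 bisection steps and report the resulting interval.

[2.25, 2.5]

midpoint 2: f = 18 > 0 → [2, 4]
midpoint 3: f = -74 < 0 → [2, 3]
midpoint 2.5: f = -8.1875 < 0 → [2, 2.5]
midpoint 2.25: f = 8.6758 > 0 → [2.25, 2.5]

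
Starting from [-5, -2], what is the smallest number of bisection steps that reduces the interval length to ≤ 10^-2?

9

Width after n steps is 3/2^n. Need 2^n ≥ 3/10^-2 = 300.
2^8 = 256 < 300 ≤ 2^9 = 512, so n = 9.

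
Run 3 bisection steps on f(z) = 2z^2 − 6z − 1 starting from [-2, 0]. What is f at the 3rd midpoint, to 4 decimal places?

z = -1 gives f = 7, positive; keep [-1, 0]
z = -0.5 gives f = 2.5, positive; keep [-0.5, 0]
z = -0.25 gives f = 0.625, positive; keep [-0.25, 0]

0.6250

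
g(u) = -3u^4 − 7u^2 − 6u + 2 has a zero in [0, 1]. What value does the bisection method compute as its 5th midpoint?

0.28125

m = 0.5, g(m) = -2.9375 (−); new bracket [0, 0.5]
m = 0.25, g(m) = 0.050781 (+); new bracket [0.25, 0.5]
m = 0.375, g(m) = -1.293701 (−); new bracket [0.25, 0.375]
m = 0.3125, g(m) = -0.5872 (−); new bracket [0.25, 0.3125]
m = 0.28125, g(m) = -0.26 (−); new bracket [0.25, 0.28125]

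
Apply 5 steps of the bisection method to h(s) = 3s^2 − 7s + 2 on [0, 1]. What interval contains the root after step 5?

[0.3125, 0.34375]

h(0.5) = -0.75 < 0, so the root lies in [0, 0.5]
h(0.25) = 0.4375 > 0, so the root lies in [0.25, 0.5]
h(0.375) = -0.203125 < 0, so the root lies in [0.25, 0.375]
h(0.3125) = 0.1055 > 0, so the root lies in [0.3125, 0.375]
h(0.34375) = -0.0518 < 0, so the root lies in [0.3125, 0.34375]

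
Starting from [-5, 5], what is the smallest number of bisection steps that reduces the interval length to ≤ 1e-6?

24

Width after n steps is 10/2^n. Need 2^n ≥ 10/1e-6 = 10000000.
2^23 = 8388608 < 10000000 ≤ 2^24 = 16777216, so n = 24.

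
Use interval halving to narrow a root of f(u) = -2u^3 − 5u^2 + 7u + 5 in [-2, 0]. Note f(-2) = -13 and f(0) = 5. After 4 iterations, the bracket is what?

[-0.625, -0.5]

f(-1) = -5 < 0, so the root lies in [-1, 0]
f(-0.5) = 0.5 > 0, so the root lies in [-1, -0.5]
f(-0.75) = -2.21875 < 0, so the root lies in [-0.75, -0.5]
f(-0.625) = -0.8398 < 0, so the root lies in [-0.625, -0.5]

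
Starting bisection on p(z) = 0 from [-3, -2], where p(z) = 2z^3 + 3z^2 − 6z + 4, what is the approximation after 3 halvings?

midpoint -2.5: p = 6.5 > 0 → [-3, -2.5]
midpoint -2.75: p = 1.59375 > 0 → [-3, -2.75]
midpoint -2.875: p = -1.480469 < 0 → [-2.875, -2.75]

-2.875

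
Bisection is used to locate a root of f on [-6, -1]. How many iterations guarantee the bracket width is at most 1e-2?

Width after n steps is 5/2^n. Need 2^n ≥ 5/1e-2 = 500.
2^8 = 256 < 500 ≤ 2^9 = 512, so n = 9.

9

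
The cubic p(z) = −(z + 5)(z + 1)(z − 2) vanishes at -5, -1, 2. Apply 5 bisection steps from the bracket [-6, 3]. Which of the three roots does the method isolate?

midpoint -1.5: p = -6.125 < 0 → [-6, -1.5]
midpoint -3.75: p = -19.765625 < 0 → [-6, -3.75]
midpoint -4.875: p = -3.330078 < 0 → [-6, -4.875]
midpoint -5.4375: p = 14.4392 > 0 → [-5.4375, -4.875]
midpoint -5.15625: p = 4.6474 > 0 → [-5.15625, -4.875]

-5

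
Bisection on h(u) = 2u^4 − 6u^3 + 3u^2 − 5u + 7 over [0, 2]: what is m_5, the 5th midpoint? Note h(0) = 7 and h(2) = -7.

1.0625

u = 1 gives h = 1, positive; keep [1, 2]
u = 1.5 gives h = -3.875, negative; keep [1, 1.5]
u = 1.25 gives h = -1.398438, negative; keep [1, 1.25]
u = 1.125 gives h = -0.1675, negative; keep [1, 1.125]
u = 1.0625 gives h = 0.4263, positive; keep [1.0625, 1.125]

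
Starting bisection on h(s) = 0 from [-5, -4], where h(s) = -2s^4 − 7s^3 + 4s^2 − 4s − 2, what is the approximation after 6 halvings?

midpoint -4.5: h = -85.25 < 0 → [-4.5, -4]
midpoint -4.25: h = -27.898438 < 0 → [-4.25, -4]
midpoint -4.125: h = -5.174316 < 0 → [-4.125, -4]
midpoint -4.0625: h = 4.8376 > 0 → [-4.125, -4.0625]
midpoint -4.09375: h = -0.0598 < 0 → [-4.09375, -4.0625]
midpoint -4.078125: h = 2.4157 > 0 → [-4.09375, -4.078125]

-4.078125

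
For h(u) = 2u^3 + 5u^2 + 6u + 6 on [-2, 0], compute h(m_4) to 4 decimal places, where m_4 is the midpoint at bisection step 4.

h(-1) = 3 > 0, so the root lies in [-2, -1]
h(-1.5) = 1.5 > 0, so the root lies in [-2, -1.5]
h(-1.75) = 0.09375 > 0, so the root lies in [-2, -1.75]
h(-1.875) = -0.8555 < 0, so the root lies in [-1.875, -1.75]

-0.8555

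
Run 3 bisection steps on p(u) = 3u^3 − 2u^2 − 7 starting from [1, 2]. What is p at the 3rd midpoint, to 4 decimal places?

0.5918

p(1.5) = -1.375 < 0, so the root lies in [1.5, 2]
p(1.75) = 2.953125 > 0, so the root lies in [1.5, 1.75]
p(1.625) = 0.591797 > 0, so the root lies in [1.5, 1.625]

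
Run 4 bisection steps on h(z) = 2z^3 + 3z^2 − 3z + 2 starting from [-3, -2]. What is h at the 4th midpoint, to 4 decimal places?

midpoint -2.5: h = -3 < 0 → [-2.5, -2]
midpoint -2.25: h = 1.15625 > 0 → [-2.5, -2.25]
midpoint -2.375: h = -0.746094 < 0 → [-2.375, -2.25]
midpoint -2.3125: h = 0.2476 > 0 → [-2.375, -2.3125]

0.2476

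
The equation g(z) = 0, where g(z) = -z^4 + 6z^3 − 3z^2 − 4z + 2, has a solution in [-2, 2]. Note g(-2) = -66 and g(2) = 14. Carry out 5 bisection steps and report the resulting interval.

[-0.875, -0.75]

m = 0, g(m) = 2 (+); new bracket [-2, 0]
m = -1, g(m) = -4 (−); new bracket [-1, 0]
m = -0.5, g(m) = 2.4375 (+); new bracket [-1, -0.5]
m = -0.75, g(m) = 0.4648 (+); new bracket [-1, -0.75]
m = -0.875, g(m) = -1.4026 (−); new bracket [-0.875, -0.75]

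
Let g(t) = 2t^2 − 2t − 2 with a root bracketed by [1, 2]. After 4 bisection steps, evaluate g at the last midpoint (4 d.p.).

midpoint 1.5: g = -0.5 < 0 → [1.5, 2]
midpoint 1.75: g = 0.625 > 0 → [1.5, 1.75]
midpoint 1.625: g = 0.03125 > 0 → [1.5, 1.625]
midpoint 1.5625: g = -0.2422 < 0 → [1.5625, 1.625]

-0.2422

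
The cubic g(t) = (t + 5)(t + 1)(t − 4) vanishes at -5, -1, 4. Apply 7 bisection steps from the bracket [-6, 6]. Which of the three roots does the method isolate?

m = 0, g(m) = -20 (−); new bracket [0, 6]
m = 3, g(m) = -32 (−); new bracket [3, 6]
m = 4.5, g(m) = 26.125 (+); new bracket [3, 4.5]
m = 3.75, g(m) = -10.3906 (−); new bracket [3.75, 4.5]
m = 4.125, g(m) = 5.8457 (+); new bracket [3.75, 4.125]
m = 3.9375, g(m) = -2.7581 (−); new bracket [3.9375, 4.125]
m = 4.03125, g(m) = 1.42 (+); new bracket [3.9375, 4.03125]

4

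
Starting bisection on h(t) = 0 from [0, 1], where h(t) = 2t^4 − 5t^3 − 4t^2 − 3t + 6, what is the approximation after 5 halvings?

0.78125

m = 0.5, h(m) = 3 (+); new bracket [0.5, 1]
m = 0.75, h(m) = 0.023438 (+); new bracket [0.75, 1]
m = 0.875, h(m) = -1.864746 (−); new bracket [0.75, 0.875]
m = 0.8125, h(m) = -0.8884 (−); new bracket [0.75, 0.8125]
m = 0.78125, h(m) = -0.4243 (−); new bracket [0.75, 0.78125]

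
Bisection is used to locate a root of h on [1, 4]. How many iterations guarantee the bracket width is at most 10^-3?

12

Width after n steps is 3/2^n. Need 2^n ≥ 3/10^-3 = 3000.
2^11 = 2048 < 3000 ≤ 2^12 = 4096, so n = 12.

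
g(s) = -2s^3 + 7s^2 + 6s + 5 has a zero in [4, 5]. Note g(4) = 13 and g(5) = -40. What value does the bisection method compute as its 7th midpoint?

4.3203125

midpoint 4.5: g = -8.5 < 0 → [4, 4.5]
midpoint 4.25: g = 3.40625 > 0 → [4.25, 4.5]
midpoint 4.375: g = -2.246094 < 0 → [4.25, 4.375]
midpoint 4.3125: g = 0.6538 > 0 → [4.3125, 4.375]
midpoint 4.34375: g = -0.7775 < 0 → [4.3125, 4.34375]
midpoint 4.328125: g = -0.0572 < 0 → [4.3125, 4.328125]
midpoint 4.3203125: g = 0.2994 > 0 → [4.3203125, 4.328125]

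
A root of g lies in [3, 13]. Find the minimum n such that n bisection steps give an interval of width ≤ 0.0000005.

25

Width after n steps is 10/2^n. Need 2^n ≥ 10/0.0000005 = 20000000.
2^24 = 16777216 < 20000000 ≤ 2^25 = 33554432, so n = 25.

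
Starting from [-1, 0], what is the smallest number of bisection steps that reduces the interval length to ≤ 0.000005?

Width after n steps is 1/2^n. Need 2^n ≥ 1/0.000005 = 200000.
2^17 = 131072 < 200000 ≤ 2^18 = 262144, so n = 18.

18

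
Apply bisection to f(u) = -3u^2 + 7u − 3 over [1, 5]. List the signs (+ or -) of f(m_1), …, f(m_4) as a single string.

f(3) = -9 < 0, so the root lies in [1, 3]
f(2) = -1 < 0, so the root lies in [1, 2]
f(1.5) = 0.75 > 0, so the root lies in [1.5, 2]
f(1.75) = 0.0625 > 0, so the root lies in [1.75, 2]

--++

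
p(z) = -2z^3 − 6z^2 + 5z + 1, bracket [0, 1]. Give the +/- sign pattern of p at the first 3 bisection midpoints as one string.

z = 0.5 gives p = 1.75, positive; keep [0.5, 1]
z = 0.75 gives p = 0.53125, positive; keep [0.75, 1]
z = 0.875 gives p = -0.558594, negative; keep [0.75, 0.875]

++-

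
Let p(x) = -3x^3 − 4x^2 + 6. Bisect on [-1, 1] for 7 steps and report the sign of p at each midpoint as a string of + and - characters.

midpoint 0: p = 6 > 0 → [0, 1]
midpoint 0.5: p = 4.625 > 0 → [0.5, 1]
midpoint 0.75: p = 2.484375 > 0 → [0.75, 1]
midpoint 0.875: p = 0.9277 > 0 → [0.875, 1]
midpoint 0.9375: p = 0.0125 > 0 → [0.9375, 1]
midpoint 0.96875: p = -0.4814 < 0 → [0.9375, 0.96875]
midpoint 0.953125: p = -0.2314 < 0 → [0.9375, 0.953125]

+++++--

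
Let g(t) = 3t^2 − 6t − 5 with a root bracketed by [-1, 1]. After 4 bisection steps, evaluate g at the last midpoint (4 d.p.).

m = 0, g(m) = -5 (−); new bracket [-1, 0]
m = -0.5, g(m) = -1.25 (−); new bracket [-1, -0.5]
m = -0.75, g(m) = 1.1875 (+); new bracket [-0.75, -0.5]
m = -0.625, g(m) = -0.0781 (−); new bracket [-0.75, -0.625]

-0.0781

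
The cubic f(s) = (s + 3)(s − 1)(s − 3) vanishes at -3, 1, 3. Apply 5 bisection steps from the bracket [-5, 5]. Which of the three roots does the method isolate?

s = 0 gives f = 9, positive; keep [-5, 0]
s = -2.5 gives f = 9.625, positive; keep [-5, -2.5]
s = -3.75 gives f = -24.046875, negative; keep [-3.75, -2.5]
s = -3.125 gives f = -3.1582, negative; keep [-3.125, -2.5]
s = -2.8125 gives f = 4.155, positive; keep [-3.125, -2.8125]

-3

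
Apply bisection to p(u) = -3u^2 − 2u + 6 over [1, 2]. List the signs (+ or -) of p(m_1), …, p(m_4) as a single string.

---+

m = 1.5, p(m) = -3.75 (−); new bracket [1, 1.5]
m = 1.25, p(m) = -1.1875 (−); new bracket [1, 1.25]
m = 1.125, p(m) = -0.046875 (−); new bracket [1, 1.125]
m = 1.0625, p(m) = 0.4883 (+); new bracket [1.0625, 1.125]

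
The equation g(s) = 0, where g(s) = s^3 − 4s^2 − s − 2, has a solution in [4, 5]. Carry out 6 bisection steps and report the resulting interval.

s = 4.5 gives g = 3.625, positive; keep [4, 4.5]
s = 4.25 gives g = -1.734375, negative; keep [4.25, 4.5]
s = 4.375 gives g = 0.802734, positive; keep [4.25, 4.375]
s = 4.3125 gives g = -0.5007, negative; keep [4.3125, 4.375]
s = 4.34375 gives g = 0.1422, positive; keep [4.3125, 4.34375]
s = 4.328125 gives g = -0.1815, negative; keep [4.328125, 4.34375]

[4.328125, 4.34375]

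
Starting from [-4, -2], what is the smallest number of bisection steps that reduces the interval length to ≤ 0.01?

Width after n steps is 2/2^n. Need 2^n ≥ 2/0.01 = 200.
2^7 = 128 < 200 ≤ 2^8 = 256, so n = 8.

8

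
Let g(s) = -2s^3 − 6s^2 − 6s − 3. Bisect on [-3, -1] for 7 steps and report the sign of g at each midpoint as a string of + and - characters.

+--++-+

s = -2 gives g = 1, positive; keep [-2, -1]
s = -1.5 gives g = -0.75, negative; keep [-2, -1.5]
s = -1.75 gives g = -0.15625, negative; keep [-2, -1.75]
s = -1.875 gives g = 0.3398, positive; keep [-1.875, -1.75]
s = -1.8125 gives g = 0.0728, positive; keep [-1.8125, -1.75]
s = -1.78125 gives g = -0.0463, negative; keep [-1.8125, -1.78125]
s = -1.796875 gives g = 0.012, positive; keep [-1.796875, -1.78125]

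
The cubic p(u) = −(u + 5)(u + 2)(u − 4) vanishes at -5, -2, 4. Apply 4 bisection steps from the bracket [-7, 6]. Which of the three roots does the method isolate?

m = -0.5, p(m) = 30.375 (+); new bracket [-0.5, 6]
m = 2.75, p(m) = 46.015625 (+); new bracket [2.75, 6]
m = 4.375, p(m) = -22.412109 (−); new bracket [2.75, 4.375]
m = 3.5625, p(m) = 20.8376 (+); new bracket [3.5625, 4.375]

4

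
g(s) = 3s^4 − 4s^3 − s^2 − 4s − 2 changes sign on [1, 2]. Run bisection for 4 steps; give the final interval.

[1.9375, 2]

s = 1.5 gives g = -8.5625, negative; keep [1.5, 2]
s = 1.75 gives g = -5.363281, negative; keep [1.75, 2]
s = 1.875 gives g = -2.303955, negative; keep [1.875, 2]
s = 1.9375 gives g = -0.3212, negative; keep [1.9375, 2]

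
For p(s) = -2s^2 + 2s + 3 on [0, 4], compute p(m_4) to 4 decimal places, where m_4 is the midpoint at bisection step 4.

s = 2 gives p = -1, negative; keep [0, 2]
s = 1 gives p = 3, positive; keep [1, 2]
s = 1.5 gives p = 1.5, positive; keep [1.5, 2]
s = 1.75 gives p = 0.375, positive; keep [1.75, 2]

0.3750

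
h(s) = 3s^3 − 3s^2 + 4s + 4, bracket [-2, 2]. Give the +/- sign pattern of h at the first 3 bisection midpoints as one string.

h(0) = 4 > 0, so the root lies in [-2, 0]
h(-1) = -6 < 0, so the root lies in [-1, 0]
h(-0.5) = 0.875 > 0, so the root lies in [-1, -0.5]

+-+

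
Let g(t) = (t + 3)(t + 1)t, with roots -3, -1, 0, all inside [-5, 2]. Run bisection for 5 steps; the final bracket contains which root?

g(-1.5) = 1.125 > 0, so the root lies in [-5, -1.5]
g(-3.25) = -1.828125 < 0, so the root lies in [-3.25, -1.5]
g(-2.375) = 2.041016 > 0, so the root lies in [-3.25, -2.375]
g(-2.8125) = 0.9558 > 0, so the root lies in [-3.25, -2.8125]
g(-3.03125) = -0.1924 < 0, so the root lies in [-3.03125, -2.8125]

-3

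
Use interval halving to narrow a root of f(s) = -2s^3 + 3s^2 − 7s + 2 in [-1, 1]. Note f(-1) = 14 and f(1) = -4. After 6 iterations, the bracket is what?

[0.3125, 0.34375]

m = 0, f(m) = 2 (+); new bracket [0, 1]
m = 0.5, f(m) = -1 (−); new bracket [0, 0.5]
m = 0.25, f(m) = 0.40625 (+); new bracket [0.25, 0.5]
m = 0.375, f(m) = -0.3086 (−); new bracket [0.25, 0.375]
m = 0.3125, f(m) = 0.0444 (+); new bracket [0.3125, 0.375]
m = 0.34375, f(m) = -0.133 (−); new bracket [0.3125, 0.34375]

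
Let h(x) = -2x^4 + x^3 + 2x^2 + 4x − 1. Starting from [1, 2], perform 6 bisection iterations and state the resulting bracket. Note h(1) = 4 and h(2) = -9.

x = 1.5 gives h = 2.75, positive; keep [1.5, 2]
x = 1.75 gives h = -1.273438, negative; keep [1.5, 1.75]
x = 1.625 gives h = 1.126465, positive; keep [1.625, 1.75]
x = 1.6875 gives h = 0.0324, positive; keep [1.6875, 1.75]
x = 1.71875 gives h = -0.5929, negative; keep [1.6875, 1.71875]
x = 1.703125 gives h = -0.2735, negative; keep [1.6875, 1.703125]

[1.6875, 1.703125]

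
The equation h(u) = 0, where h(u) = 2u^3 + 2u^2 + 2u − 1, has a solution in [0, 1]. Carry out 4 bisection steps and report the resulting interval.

midpoint 0.5: h = 0.75 > 0 → [0, 0.5]
midpoint 0.25: h = -0.34375 < 0 → [0.25, 0.5]
midpoint 0.375: h = 0.136719 > 0 → [0.25, 0.375]
midpoint 0.3125: h = -0.1187 < 0 → [0.3125, 0.375]

[0.3125, 0.375]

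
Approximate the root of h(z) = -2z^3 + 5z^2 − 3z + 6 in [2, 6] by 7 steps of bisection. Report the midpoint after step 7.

2.40625

h(4) = -54 < 0, so the root lies in [2, 4]
h(3) = -12 < 0, so the root lies in [2, 3]
h(2.5) = -1.5 < 0, so the root lies in [2, 2.5]
h(2.25) = 1.7812 > 0, so the root lies in [2.25, 2.5]
h(2.375) = 0.2852 > 0, so the root lies in [2.375, 2.5]
h(2.4375) = -0.5698 < 0, so the root lies in [2.375, 2.4375]
h(2.40625) = -0.1331 < 0, so the root lies in [2.375, 2.40625]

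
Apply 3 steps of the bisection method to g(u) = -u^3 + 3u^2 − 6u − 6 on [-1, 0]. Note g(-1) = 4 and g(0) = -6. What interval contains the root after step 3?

g(-0.5) = -2.125 < 0, so the root lies in [-1, -0.5]
g(-0.75) = 0.609375 > 0, so the root lies in [-0.75, -0.5]
g(-0.625) = -0.833984 < 0, so the root lies in [-0.75, -0.625]

[-0.75, -0.625]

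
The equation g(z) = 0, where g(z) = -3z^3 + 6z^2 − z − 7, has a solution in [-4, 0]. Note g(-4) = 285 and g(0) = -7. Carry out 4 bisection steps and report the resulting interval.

midpoint -2: g = 43 > 0 → [-2, 0]
midpoint -1: g = 3 > 0 → [-1, 0]
midpoint -0.5: g = -4.625 < 0 → [-1, -0.5]
midpoint -0.75: g = -1.6094 < 0 → [-1, -0.75]

[-1, -0.75]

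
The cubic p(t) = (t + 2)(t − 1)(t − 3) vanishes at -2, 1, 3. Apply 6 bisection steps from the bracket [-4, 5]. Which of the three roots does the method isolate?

-2

p(0.5) = 3.125 > 0, so the root lies in [-4, 0.5]
p(-1.75) = 3.265625 > 0, so the root lies in [-4, -1.75]
p(-2.875) = -19.919922 < 0, so the root lies in [-2.875, -1.75]
p(-2.3125) = -5.4993 < 0, so the root lies in [-2.3125, -1.75]
p(-2.03125) = -0.4766 < 0, so the root lies in [-2.03125, -1.75]
p(-1.890625) = 1.5462 > 0, so the root lies in [-2.03125, -1.890625]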